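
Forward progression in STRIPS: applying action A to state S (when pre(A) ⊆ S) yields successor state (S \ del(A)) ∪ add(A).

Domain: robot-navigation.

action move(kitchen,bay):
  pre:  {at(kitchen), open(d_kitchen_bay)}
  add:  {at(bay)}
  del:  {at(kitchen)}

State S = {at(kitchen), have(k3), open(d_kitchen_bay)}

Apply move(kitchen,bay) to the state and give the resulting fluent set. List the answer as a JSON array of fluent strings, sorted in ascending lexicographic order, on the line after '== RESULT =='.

Compute (S \ del) ∪ add:
  pre ⊆ S: {at(kitchen), open(d_kitchen_bay)} ⊆ S  — applicable
  S \ del = {have(k3), open(d_kitchen_bay)}
  ∪ add   = {at(bay), have(k3), open(d_kitchen_bay)}

== RESULT ==
["at(bay)", "have(k3)", "open(d_kitchen_bay)"]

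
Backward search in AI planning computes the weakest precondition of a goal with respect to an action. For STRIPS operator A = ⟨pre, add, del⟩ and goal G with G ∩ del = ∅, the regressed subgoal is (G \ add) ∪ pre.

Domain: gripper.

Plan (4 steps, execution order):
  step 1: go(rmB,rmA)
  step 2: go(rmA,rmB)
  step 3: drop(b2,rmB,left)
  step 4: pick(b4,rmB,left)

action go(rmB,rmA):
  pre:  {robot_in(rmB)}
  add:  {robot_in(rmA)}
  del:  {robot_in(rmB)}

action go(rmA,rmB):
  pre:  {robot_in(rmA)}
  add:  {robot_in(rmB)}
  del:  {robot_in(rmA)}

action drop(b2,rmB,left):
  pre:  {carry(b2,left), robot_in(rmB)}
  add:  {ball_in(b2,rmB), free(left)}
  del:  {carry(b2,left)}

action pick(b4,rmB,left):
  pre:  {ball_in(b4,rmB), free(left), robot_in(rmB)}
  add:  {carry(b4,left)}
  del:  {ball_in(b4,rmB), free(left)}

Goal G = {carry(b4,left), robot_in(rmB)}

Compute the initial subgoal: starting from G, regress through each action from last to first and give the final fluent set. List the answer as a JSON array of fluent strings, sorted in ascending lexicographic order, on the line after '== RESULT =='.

Regress step by step:
  through step 4 (pick(b4,rmB,left)): drop {carry(b4,left)}, keep {robot_in(rmB)}, require {ball_in(b4,rmB), free(left), robot_in(rmB)}
    → {ball_in(b4,rmB), free(left), robot_in(rmB)}
  through step 3 (drop(b2,rmB,left)): drop {free(left)}, keep {ball_in(b4,rmB), robot_in(rmB)}, require {carry(b2,left), robot_in(rmB)}
    → {ball_in(b4,rmB), carry(b2,left), robot_in(rmB)}
  through step 2 (go(rmA,rmB)): drop {robot_in(rmB)}, keep {ball_in(b4,rmB), carry(b2,left)}, require {robot_in(rmA)}
    → {ball_in(b4,rmB), carry(b2,left), robot_in(rmA)}
  through step 1 (go(rmB,rmA)): drop {robot_in(rmA)}, keep {ball_in(b4,rmB), carry(b2,left)}, require {robot_in(rmB)}
    → {ball_in(b4,rmB), carry(b2,left), robot_in(rmB)}

== RESULT ==
["ball_in(b4,rmB)", "carry(b2,left)", "robot_in(rmB)"]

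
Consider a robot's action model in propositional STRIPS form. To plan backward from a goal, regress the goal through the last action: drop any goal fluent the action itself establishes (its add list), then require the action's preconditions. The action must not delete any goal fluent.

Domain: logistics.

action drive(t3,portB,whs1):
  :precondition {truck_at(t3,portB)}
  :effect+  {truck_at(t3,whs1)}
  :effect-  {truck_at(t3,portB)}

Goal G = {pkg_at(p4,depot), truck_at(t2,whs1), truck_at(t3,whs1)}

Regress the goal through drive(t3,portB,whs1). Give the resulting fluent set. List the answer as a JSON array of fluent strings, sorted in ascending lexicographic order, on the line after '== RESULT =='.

Compute (G \ add) ∪ pre:
  G ∩ del = {}  (empty — regression defined)
  G \ add = {pkg_at(p4,depot), truck_at(t2,whs1), truck_at(t3,whs1)} \ {truck_at(t3,whs1)} = {pkg_at(p4,depot), truck_at(t2,whs1)}
  ∪ pre   = {pkg_at(p4,depot), truck_at(t2,whs1)} ∪ {truck_at(t3,portB)}
          = {pkg_at(p4,depot), truck_at(t2,whs1), truck_at(t3,portB)}

== RESULT ==
["pkg_at(p4,depot)", "truck_at(t2,whs1)", "truck_at(t3,portB)"]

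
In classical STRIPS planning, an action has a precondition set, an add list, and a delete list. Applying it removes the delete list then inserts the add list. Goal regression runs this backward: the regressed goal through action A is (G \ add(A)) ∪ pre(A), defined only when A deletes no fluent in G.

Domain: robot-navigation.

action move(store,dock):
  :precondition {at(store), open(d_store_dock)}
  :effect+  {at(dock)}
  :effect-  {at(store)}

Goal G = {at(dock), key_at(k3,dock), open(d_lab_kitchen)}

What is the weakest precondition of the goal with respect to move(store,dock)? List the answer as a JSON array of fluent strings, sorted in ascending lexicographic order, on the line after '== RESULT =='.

Compute (G \ add) ∪ pre:
  G ∩ del = {}  (empty — regression defined)
  G \ add = {at(dock), key_at(k3,dock), open(d_lab_kitchen)} \ {at(dock)} = {key_at(k3,dock), open(d_lab_kitchen)}
  ∪ pre   = {key_at(k3,dock), open(d_lab_kitchen)} ∪ {at(store), open(d_store_dock)}
          = {at(store), key_at(k3,dock), open(d_lab_kitchen), open(d_store_dock)}

== RESULT ==
["at(store)", "key_at(k3,dock)", "open(d_lab_kitchen)", "open(d_store_dock)"]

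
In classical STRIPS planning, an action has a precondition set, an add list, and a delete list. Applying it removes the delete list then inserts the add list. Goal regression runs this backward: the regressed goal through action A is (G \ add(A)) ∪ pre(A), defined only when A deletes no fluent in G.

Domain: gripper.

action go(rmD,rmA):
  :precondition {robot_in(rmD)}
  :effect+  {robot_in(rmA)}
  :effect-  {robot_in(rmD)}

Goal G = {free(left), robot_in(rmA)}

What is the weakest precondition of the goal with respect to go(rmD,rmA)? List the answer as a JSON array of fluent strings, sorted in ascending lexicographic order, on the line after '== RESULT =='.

Regress:
  G ∩ del = {}  (empty — regression defined)
  G \ add = {free(left), robot_in(rmA)} \ {robot_in(rmA)} = {free(left)}
  ∪ pre   = {free(left)} ∪ {robot_in(rmD)}
          = {free(left), robot_in(rmD)}

== RESULT ==
["free(left)", "robot_in(rmD)"]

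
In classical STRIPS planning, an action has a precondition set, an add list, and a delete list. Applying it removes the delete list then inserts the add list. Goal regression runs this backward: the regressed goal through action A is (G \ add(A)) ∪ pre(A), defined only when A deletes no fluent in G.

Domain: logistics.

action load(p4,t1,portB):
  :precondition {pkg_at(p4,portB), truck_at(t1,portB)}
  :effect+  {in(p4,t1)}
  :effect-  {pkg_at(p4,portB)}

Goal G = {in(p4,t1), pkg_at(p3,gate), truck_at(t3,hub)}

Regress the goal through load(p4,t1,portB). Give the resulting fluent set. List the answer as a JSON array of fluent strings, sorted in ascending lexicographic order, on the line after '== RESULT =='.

Compute (G \ add) ∪ pre:
  G ∩ del = {}  (empty — regression defined)
  G \ add = {in(p4,t1), pkg_at(p3,gate), truck_at(t3,hub)} \ {in(p4,t1)} = {pkg_at(p3,gate), truck_at(t3,hub)}
  ∪ pre   = {pkg_at(p3,gate), truck_at(t3,hub)} ∪ {pkg_at(p4,portB), truck_at(t1,portB)}
          = {pkg_at(p3,gate), pkg_at(p4,portB), truck_at(t1,portB), truck_at(t3,hub)}

== RESULT ==
["pkg_at(p3,gate)", "pkg_at(p4,portB)", "truck_at(t1,portB)", "truck_at(t3,hub)"]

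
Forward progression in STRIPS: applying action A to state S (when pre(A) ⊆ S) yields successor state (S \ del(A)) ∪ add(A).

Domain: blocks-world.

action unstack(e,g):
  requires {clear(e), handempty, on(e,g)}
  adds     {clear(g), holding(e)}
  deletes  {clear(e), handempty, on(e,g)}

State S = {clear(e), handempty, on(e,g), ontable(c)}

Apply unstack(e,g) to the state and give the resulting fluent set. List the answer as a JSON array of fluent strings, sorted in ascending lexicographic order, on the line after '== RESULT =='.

Compute (S \ del) ∪ add:
  pre ⊆ S: {clear(e), handempty, on(e,g)} ⊆ S  — applicable
  S \ del = {ontable(c)}
  ∪ add   = {clear(g), holding(e), ontable(c)}

== RESULT ==
["clear(g)", "holding(e)", "ontable(c)"]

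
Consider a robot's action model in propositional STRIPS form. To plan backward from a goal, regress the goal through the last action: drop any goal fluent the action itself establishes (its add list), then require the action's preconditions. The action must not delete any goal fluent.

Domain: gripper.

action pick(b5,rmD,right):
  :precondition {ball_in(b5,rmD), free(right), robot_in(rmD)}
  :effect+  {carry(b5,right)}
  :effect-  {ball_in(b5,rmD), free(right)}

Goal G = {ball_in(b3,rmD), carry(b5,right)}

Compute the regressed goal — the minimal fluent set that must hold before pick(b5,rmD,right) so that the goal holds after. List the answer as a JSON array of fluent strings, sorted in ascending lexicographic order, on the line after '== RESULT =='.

Regress:
  G ∩ del = {}  (empty — regression defined)
  G \ add = {ball_in(b3,rmD), carry(b5,right)} \ {carry(b5,right)} = {ball_in(b3,rmD)}
  ∪ pre   = {ball_in(b3,rmD)} ∪ {ball_in(b5,rmD), free(right), robot_in(rmD)}
          = {ball_in(b3,rmD), ball_in(b5,rmD), free(right), robot_in(rmD)}

== RESULT ==
["ball_in(b3,rmD)", "ball_in(b5,rmD)", "free(right)", "robot_in(rmD)"]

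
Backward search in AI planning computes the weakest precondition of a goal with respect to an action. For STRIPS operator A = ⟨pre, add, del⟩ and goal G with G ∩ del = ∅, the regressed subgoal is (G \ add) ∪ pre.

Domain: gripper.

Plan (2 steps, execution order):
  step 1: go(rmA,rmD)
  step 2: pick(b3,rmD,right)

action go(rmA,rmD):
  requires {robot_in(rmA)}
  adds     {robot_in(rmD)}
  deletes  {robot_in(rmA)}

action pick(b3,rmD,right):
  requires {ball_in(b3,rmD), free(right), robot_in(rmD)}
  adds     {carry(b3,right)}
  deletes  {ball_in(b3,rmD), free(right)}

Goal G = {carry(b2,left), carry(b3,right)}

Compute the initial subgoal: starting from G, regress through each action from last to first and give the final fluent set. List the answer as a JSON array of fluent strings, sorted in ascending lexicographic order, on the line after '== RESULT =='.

Work backward from the goal:
  through step 2 (pick(b3,rmD,right)): drop {carry(b3,right)}, keep {carry(b2,left)}, require {ball_in(b3,rmD), free(right), robot_in(rmD)}
    → {ball_in(b3,rmD), carry(b2,left), free(right), robot_in(rmD)}
  through step 1 (go(rmA,rmD)): drop {robot_in(rmD)}, keep {ball_in(b3,rmD), carry(b2,left), free(right)}, require {robot_in(rmA)}
    → {ball_in(b3,rmD), carry(b2,left), free(right), robot_in(rmA)}

== RESULT ==
["ball_in(b3,rmD)", "carry(b2,left)", "free(right)", "robot_in(rmA)"]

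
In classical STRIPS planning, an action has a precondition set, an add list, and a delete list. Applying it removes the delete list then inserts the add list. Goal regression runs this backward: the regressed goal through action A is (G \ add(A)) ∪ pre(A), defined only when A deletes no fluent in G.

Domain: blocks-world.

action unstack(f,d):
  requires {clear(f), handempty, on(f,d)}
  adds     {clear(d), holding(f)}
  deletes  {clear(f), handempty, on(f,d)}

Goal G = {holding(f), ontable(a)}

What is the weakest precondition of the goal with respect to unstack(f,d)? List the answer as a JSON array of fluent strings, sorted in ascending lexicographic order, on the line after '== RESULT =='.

Regress:
  G ∩ del = {}  (empty — regression defined)
  G \ add = {holding(f), ontable(a)} \ {clear(d), holding(f)} = {ontable(a)}
  ∪ pre   = {ontable(a)} ∪ {clear(f), handempty, on(f,d)}
          = {clear(f), handempty, on(f,d), ontable(a)}

== RESULT ==
["clear(f)", "handempty", "on(f,d)", "ontable(a)"]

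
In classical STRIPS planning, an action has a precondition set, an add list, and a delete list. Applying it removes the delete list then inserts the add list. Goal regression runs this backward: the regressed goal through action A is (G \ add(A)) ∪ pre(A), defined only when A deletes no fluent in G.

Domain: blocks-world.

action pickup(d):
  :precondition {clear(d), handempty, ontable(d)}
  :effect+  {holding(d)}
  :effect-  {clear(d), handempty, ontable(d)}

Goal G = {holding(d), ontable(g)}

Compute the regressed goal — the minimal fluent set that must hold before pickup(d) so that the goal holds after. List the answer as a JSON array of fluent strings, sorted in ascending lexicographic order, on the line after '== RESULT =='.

Compute (G \ add) ∪ pre:
  G ∩ del = {}  (empty — regression defined)
  G \ add = {holding(d), ontable(g)} \ {holding(d)} = {ontable(g)}
  ∪ pre   = {ontable(g)} ∪ {clear(d), handempty, ontable(d)}
          = {clear(d), handempty, ontable(d), ontable(g)}

== RESULT ==
["clear(d)", "handempty", "ontable(d)", "ontable(g)"]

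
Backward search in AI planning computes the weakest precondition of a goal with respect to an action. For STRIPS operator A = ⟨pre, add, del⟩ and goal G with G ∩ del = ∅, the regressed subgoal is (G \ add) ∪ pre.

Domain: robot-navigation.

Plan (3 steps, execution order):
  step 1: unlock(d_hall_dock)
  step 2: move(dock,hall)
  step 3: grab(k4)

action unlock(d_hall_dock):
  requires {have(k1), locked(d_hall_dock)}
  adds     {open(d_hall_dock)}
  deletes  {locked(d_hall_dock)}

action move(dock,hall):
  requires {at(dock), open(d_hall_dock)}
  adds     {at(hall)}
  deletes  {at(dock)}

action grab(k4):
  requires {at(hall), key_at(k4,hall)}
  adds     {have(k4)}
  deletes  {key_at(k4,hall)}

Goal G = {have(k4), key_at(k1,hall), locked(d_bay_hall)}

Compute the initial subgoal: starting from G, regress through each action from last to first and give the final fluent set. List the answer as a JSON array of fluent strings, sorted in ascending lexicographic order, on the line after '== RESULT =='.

Regress step by step:
  through step 3 (grab(k4)): drop {have(k4)}, keep {key_at(k1,hall), locked(d_bay_hall)}, require {at(hall), key_at(k4,hall)}
    → {at(hall), key_at(k1,hall), key_at(k4,hall), locked(d_bay_hall)}
  through step 2 (move(dock,hall)): drop {at(hall)}, keep {key_at(k1,hall), key_at(k4,hall), locked(d_bay_hall)}, require {at(dock), open(d_hall_dock)}
    → {at(dock), key_at(k1,hall), key_at(k4,hall), locked(d_bay_hall), open(d_hall_dock)}
  through step 1 (unlock(d_hall_dock)): drop {open(d_hall_dock)}, keep {at(dock), key_at(k1,hall), key_at(k4,hall), locked(d_bay_hall)}, require {have(k1), locked(d_hall_dock)}
    → {at(dock), have(k1), key_at(k1,hall), key_at(k4,hall), locked(d_bay_hall), locked(d_hall_dock)}

== RESULT ==
["at(dock)", "have(k1)", "key_at(k1,hall)", "key_at(k4,hall)", "locked(d_bay_hall)", "locked(d_hall_dock)"]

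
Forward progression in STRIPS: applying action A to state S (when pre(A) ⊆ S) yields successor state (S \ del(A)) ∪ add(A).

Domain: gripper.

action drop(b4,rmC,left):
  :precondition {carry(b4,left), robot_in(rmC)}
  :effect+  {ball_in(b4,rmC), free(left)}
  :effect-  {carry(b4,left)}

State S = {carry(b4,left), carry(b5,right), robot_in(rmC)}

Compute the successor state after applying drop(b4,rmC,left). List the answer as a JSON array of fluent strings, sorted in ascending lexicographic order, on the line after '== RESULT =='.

Compute (S \ del) ∪ add:
  pre ⊆ S: {carry(b4,left), robot_in(rmC)} ⊆ S  — applicable
  S \ del = {carry(b5,right), robot_in(rmC)}
  ∪ add   = {ball_in(b4,rmC), carry(b5,right), free(left), robot_in(rmC)}

== RESULT ==
["ball_in(b4,rmC)", "carry(b5,right)", "free(left)", "robot_in(rmC)"]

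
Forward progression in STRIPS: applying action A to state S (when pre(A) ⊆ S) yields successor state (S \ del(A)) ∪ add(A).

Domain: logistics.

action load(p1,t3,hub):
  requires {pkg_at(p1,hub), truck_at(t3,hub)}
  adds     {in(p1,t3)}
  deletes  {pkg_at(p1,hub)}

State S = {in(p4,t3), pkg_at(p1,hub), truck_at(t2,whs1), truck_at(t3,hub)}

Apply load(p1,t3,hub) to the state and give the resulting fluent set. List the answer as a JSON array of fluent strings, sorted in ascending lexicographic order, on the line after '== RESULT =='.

Progress:
  pre ⊆ S: {pkg_at(p1,hub), truck_at(t3,hub)} ⊆ S  — applicable
  S \ del = {in(p4,t3), truck_at(t2,whs1), truck_at(t3,hub)}
  ∪ add   = {in(p1,t3), in(p4,t3), truck_at(t2,whs1), truck_at(t3,hub)}

== RESULT ==
["in(p1,t3)", "in(p4,t3)", "truck_at(t2,whs1)", "truck_at(t3,hub)"]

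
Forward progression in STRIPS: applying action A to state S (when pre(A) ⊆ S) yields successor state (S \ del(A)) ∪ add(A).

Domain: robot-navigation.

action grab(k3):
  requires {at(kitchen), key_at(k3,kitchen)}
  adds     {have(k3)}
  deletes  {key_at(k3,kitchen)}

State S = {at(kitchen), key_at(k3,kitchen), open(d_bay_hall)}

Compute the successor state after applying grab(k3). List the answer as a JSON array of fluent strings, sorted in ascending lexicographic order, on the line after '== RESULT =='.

Progress:
  pre ⊆ S: {at(kitchen), key_at(k3,kitchen)} ⊆ S  — applicable
  S \ del = {at(kitchen), open(d_bay_hall)}
  ∪ add   = {at(kitchen), have(k3), open(d_bay_hall)}

== RESULT ==
["at(kitchen)", "have(k3)", "open(d_bay_hall)"]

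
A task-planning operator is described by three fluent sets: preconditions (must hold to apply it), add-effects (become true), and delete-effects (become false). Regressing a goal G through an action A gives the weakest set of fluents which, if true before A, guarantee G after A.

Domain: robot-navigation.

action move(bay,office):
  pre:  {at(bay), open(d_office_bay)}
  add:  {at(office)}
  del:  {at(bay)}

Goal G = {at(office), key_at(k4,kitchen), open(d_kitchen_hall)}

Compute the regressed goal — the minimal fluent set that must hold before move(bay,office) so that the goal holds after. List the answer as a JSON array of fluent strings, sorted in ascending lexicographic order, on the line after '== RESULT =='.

Compute (G \ add) ∪ pre:
  G ∩ del = {}  (empty — regression defined)
  G \ add = {at(office), key_at(k4,kitchen), open(d_kitchen_hall)} \ {at(office)} = {key_at(k4,kitchen), open(d_kitchen_hall)}
  ∪ pre   = {key_at(k4,kitchen), open(d_kitchen_hall)} ∪ {at(bay), open(d_office_bay)}
          = {at(bay), key_at(k4,kitchen), open(d_kitchen_hall), open(d_office_bay)}

== RESULT ==
["at(bay)", "key_at(k4,kitchen)", "open(d_kitchen_hall)", "open(d_office_bay)"]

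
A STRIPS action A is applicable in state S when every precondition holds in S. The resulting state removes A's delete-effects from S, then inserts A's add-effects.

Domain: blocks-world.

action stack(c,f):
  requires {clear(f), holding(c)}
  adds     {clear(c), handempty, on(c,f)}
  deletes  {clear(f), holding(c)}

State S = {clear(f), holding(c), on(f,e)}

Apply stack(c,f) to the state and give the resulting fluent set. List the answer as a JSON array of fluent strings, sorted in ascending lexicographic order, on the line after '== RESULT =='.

Compute (S \ del) ∪ add:
  pre ⊆ S: {clear(f), holding(c)} ⊆ S  — applicable
  S \ del = {on(f,e)}
  ∪ add   = {clear(c), handempty, on(c,f), on(f,e)}

== RESULT ==
["clear(c)", "handempty", "on(c,f)", "on(f,e)"]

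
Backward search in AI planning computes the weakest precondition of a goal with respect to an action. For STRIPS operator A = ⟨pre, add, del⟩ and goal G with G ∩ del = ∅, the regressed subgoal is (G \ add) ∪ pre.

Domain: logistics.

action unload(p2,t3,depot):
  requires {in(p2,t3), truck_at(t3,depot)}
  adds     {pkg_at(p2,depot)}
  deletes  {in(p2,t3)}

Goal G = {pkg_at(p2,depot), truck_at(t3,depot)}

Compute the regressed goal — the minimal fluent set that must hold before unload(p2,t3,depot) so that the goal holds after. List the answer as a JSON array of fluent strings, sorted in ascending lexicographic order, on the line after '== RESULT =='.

Regress:
  G ∩ del = {}  (empty — regression defined)
  G \ add = {pkg_at(p2,depot), truck_at(t3,depot)} \ {pkg_at(p2,depot)} = {truck_at(t3,depot)}
  ∪ pre   = {truck_at(t3,depot)} ∪ {in(p2,t3), truck_at(t3,depot)}
          = {in(p2,t3), truck_at(t3,depot)}

== RESULT ==
["in(p2,t3)", "truck_at(t3,depot)"]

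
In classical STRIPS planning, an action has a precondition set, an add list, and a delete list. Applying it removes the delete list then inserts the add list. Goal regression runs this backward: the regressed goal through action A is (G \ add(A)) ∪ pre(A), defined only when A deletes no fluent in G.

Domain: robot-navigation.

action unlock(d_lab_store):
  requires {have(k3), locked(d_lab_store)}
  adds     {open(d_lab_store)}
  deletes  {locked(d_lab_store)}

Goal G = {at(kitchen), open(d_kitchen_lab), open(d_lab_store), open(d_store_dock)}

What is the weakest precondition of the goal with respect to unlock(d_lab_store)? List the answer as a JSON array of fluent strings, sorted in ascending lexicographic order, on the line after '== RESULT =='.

Regress:
  G ∩ del = {}  (empty — regression defined)
  G \ add = {at(kitchen), open(d_kitchen_lab), open(d_lab_store), open(d_store_dock)} \ {open(d_lab_store)} = {at(kitchen), open(d_kitchen_lab), open(d_store_dock)}
  ∪ pre   = {at(kitchen), open(d_kitchen_lab), open(d_store_dock)} ∪ {have(k3), locked(d_lab_store)}
          = {at(kitchen), have(k3), locked(d_lab_store), open(d_kitchen_lab), open(d_store_dock)}

== RESULT ==
["at(kitchen)", "have(k3)", "locked(d_lab_store)", "open(d_kitchen_lab)", "open(d_store_dock)"]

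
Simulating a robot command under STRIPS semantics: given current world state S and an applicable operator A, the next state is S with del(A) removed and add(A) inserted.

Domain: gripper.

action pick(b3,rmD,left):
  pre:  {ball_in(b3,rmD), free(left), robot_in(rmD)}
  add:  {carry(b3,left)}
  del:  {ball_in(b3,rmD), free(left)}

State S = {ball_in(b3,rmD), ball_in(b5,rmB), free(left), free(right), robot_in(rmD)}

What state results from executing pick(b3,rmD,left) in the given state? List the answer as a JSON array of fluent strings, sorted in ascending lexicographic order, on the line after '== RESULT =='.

Compute (S \ del) ∪ add:
  pre ⊆ S: {ball_in(b3,rmD), free(left), robot_in(rmD)} ⊆ S  — applicable
  S \ del = {ball_in(b5,rmB), free(right), robot_in(rmD)}
  ∪ add   = {ball_in(b5,rmB), carry(b3,left), free(right), robot_in(rmD)}

== RESULT ==
["ball_in(b5,rmB)", "carry(b3,left)", "free(right)", "robot_in(rmD)"]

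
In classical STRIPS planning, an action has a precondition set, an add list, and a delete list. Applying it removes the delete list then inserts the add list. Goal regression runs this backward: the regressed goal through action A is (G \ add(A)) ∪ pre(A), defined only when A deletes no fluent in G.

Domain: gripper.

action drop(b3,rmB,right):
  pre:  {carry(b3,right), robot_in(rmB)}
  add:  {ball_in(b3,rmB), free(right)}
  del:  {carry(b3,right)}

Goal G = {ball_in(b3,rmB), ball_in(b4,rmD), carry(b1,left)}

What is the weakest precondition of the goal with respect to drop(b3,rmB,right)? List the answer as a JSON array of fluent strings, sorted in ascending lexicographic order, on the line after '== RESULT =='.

Regress:
  G ∩ del = {}  (empty — regression defined)
  G \ add = {ball_in(b3,rmB), ball_in(b4,rmD), carry(b1,left)} \ {ball_in(b3,rmB), free(right)} = {ball_in(b4,rmD), carry(b1,left)}
  ∪ pre   = {ball_in(b4,rmD), carry(b1,left)} ∪ {carry(b3,right), robot_in(rmB)}
          = {ball_in(b4,rmD), carry(b1,left), carry(b3,right), robot_in(rmB)}

== RESULT ==
["ball_in(b4,rmD)", "carry(b1,left)", "carry(b3,right)", "robot_in(rmB)"]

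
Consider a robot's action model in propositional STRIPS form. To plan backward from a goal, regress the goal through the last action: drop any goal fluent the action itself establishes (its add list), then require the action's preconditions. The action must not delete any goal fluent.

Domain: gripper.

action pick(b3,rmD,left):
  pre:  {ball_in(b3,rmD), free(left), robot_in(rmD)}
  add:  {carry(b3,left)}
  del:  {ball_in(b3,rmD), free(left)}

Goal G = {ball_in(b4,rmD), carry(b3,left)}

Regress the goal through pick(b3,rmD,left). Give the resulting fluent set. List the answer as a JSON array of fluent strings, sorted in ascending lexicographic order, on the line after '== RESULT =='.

Regress:
  G ∩ del = {}  (empty — regression defined)
  G \ add = {ball_in(b4,rmD), carry(b3,left)} \ {carry(b3,left)} = {ball_in(b4,rmD)}
  ∪ pre   = {ball_in(b4,rmD)} ∪ {ball_in(b3,rmD), free(left), robot_in(rmD)}
          = {ball_in(b3,rmD), ball_in(b4,rmD), free(left), robot_in(rmD)}

== RESULT ==
["ball_in(b3,rmD)", "ball_in(b4,rmD)", "free(left)", "robot_in(rmD)"]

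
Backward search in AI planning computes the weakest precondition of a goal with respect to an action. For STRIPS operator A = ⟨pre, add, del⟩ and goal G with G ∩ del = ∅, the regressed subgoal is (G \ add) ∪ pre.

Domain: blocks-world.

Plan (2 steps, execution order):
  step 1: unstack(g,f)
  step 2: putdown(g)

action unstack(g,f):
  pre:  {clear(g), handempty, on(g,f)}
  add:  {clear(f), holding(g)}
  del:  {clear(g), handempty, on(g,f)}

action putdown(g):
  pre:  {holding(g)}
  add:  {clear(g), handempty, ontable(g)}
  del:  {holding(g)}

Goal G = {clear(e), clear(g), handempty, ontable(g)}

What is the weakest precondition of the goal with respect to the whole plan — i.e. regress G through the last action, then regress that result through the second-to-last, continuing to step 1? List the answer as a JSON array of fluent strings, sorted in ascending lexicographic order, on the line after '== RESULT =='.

Work backward from the goal:
  through step 2 (putdown(g)): drop {clear(g), handempty, ontable(g)}, keep {clear(e)}, require {holding(g)}
    → {clear(e), holding(g)}
  through step 1 (unstack(g,f)): drop {holding(g)}, keep {clear(e)}, require {clear(g), handempty, on(g,f)}
    → {clear(e), clear(g), handempty, on(g,f)}

== RESULT ==
["clear(e)", "clear(g)", "handempty", "on(g,f)"]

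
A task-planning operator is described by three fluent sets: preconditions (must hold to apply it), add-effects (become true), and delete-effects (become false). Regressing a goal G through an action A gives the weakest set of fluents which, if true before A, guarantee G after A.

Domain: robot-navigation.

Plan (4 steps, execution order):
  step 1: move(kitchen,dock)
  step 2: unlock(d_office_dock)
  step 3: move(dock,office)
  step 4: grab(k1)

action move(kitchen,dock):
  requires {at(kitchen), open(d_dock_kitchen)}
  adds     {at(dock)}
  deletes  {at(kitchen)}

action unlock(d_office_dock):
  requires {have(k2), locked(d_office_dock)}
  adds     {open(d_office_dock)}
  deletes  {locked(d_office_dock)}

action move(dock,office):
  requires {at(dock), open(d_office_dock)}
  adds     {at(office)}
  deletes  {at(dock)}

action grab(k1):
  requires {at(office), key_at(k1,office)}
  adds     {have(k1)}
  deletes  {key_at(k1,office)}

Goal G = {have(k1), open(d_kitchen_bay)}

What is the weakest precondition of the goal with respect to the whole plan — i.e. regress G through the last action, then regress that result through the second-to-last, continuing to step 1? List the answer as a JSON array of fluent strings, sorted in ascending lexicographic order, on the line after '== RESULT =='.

Work backward from the goal:
  through step 4 (grab(k1)): drop {have(k1)}, keep {open(d_kitchen_bay)}, require {at(office), key_at(k1,office)}
    → {at(office), key_at(k1,office), open(d_kitchen_bay)}
  through step 3 (move(dock,office)): drop {at(office)}, keep {key_at(k1,office), open(d_kitchen_bay)}, require {at(dock), open(d_office_dock)}
    → {at(dock), key_at(k1,office), open(d_kitchen_bay), open(d_office_dock)}
  through step 2 (unlock(d_office_dock)): drop {open(d_office_dock)}, keep {at(dock), key_at(k1,office), open(d_kitchen_bay)}, require {have(k2), locked(d_office_dock)}
    → {at(dock), have(k2), key_at(k1,office), locked(d_office_dock), open(d_kitchen_bay)}
  through step 1 (move(kitchen,dock)): drop {at(dock)}, keep {have(k2), key_at(k1,office), locked(d_office_dock), open(d_kitchen_bay)}, require {at(kitchen), open(d_dock_kitchen)}
    → {at(kitchen), have(k2), key_at(k1,office), locked(d_office_dock), open(d_dock_kitchen), open(d_kitchen_bay)}

== RESULT ==
["at(kitchen)", "have(k2)", "key_at(k1,office)", "locked(d_office_dock)", "open(d_dock_kitchen)", "open(d_kitchen_bay)"]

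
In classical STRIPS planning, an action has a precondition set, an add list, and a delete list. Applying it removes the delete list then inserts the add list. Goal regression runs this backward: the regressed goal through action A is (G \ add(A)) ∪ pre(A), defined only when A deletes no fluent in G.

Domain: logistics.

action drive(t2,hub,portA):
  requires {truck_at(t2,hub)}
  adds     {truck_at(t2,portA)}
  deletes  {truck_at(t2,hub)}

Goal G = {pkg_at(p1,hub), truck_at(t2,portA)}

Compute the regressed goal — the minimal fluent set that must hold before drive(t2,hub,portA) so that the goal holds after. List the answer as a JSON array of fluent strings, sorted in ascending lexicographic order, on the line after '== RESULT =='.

Compute (G \ add) ∪ pre:
  G ∩ del = {}  (empty — regression defined)
  G \ add = {pkg_at(p1,hub), truck_at(t2,portA)} \ {truck_at(t2,portA)} = {pkg_at(p1,hub)}
  ∪ pre   = {pkg_at(p1,hub)} ∪ {truck_at(t2,hub)}
          = {pkg_at(p1,hub), truck_at(t2,hub)}

== RESULT ==
["pkg_at(p1,hub)", "truck_at(t2,hub)"]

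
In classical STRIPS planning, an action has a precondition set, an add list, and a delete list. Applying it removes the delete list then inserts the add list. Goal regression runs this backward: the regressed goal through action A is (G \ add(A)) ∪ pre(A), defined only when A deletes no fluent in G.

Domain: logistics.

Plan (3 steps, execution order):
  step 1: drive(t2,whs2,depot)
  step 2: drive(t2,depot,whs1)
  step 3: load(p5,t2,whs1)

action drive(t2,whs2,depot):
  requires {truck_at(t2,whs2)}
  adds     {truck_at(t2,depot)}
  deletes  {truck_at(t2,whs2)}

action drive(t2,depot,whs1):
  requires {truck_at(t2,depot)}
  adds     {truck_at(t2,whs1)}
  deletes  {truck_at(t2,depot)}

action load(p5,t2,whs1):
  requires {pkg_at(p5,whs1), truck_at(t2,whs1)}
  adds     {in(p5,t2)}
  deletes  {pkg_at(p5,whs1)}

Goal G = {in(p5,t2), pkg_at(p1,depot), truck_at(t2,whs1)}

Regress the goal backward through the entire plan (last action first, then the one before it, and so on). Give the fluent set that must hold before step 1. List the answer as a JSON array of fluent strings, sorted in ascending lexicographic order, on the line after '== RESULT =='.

Regress step by step:
  through step 3 (load(p5,t2,whs1)): drop {in(p5,t2)}, keep {pkg_at(p1,depot), truck_at(t2,whs1)}, require {pkg_at(p5,whs1), truck_at(t2,whs1)}
    → {pkg_at(p1,depot), pkg_at(p5,whs1), truck_at(t2,whs1)}
  through step 2 (drive(t2,depot,whs1)): drop {truck_at(t2,whs1)}, keep {pkg_at(p1,depot), pkg_at(p5,whs1)}, require {truck_at(t2,depot)}
    → {pkg_at(p1,depot), pkg_at(p5,whs1), truck_at(t2,depot)}
  through step 1 (drive(t2,whs2,depot)): drop {truck_at(t2,depot)}, keep {pkg_at(p1,depot), pkg_at(p5,whs1)}, require {truck_at(t2,whs2)}
    → {pkg_at(p1,depot), pkg_at(p5,whs1), truck_at(t2,whs2)}

== RESULT ==
["pkg_at(p1,depot)", "pkg_at(p5,whs1)", "truck_at(t2,whs2)"]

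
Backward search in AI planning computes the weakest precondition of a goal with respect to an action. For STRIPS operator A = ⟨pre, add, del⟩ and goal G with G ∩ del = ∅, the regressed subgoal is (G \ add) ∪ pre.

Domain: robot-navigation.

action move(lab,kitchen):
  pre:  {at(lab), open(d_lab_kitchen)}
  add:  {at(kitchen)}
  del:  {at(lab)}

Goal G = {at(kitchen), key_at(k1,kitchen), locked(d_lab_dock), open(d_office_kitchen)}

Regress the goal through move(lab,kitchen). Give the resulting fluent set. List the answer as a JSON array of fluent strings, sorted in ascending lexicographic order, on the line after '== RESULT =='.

Compute (G \ add) ∪ pre:
  G ∩ del = {}  (empty — regression defined)
  G \ add = {at(kitchen), key_at(k1,kitchen), locked(d_lab_dock), open(d_office_kitchen)} \ {at(kitchen)} = {key_at(k1,kitchen), locked(d_lab_dock), open(d_office_kitchen)}
  ∪ pre   = {key_at(k1,kitchen), locked(d_lab_dock), open(d_office_kitchen)} ∪ {at(lab), open(d_lab_kitchen)}
          = {at(lab), key_at(k1,kitchen), locked(d_lab_dock), open(d_lab_kitchen), open(d_office_kitchen)}

== RESULT ==
["at(lab)", "key_at(k1,kitchen)", "locked(d_lab_dock)", "open(d_lab_kitchen)", "open(d_office_kitchen)"]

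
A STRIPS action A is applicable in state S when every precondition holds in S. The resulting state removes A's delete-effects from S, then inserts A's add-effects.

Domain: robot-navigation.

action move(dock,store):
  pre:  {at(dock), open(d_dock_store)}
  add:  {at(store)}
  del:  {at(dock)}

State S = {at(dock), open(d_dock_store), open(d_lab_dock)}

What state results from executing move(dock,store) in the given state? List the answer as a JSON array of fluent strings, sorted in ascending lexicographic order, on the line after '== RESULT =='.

Compute (S \ del) ∪ add:
  pre ⊆ S: {at(dock), open(d_dock_store)} ⊆ S  — applicable
  S \ del = {open(d_dock_store), open(d_lab_dock)}
  ∪ add   = {at(store), open(d_dock_store), open(d_lab_dock)}

== RESULT ==
["at(store)", "open(d_dock_store)", "open(d_lab_dock)"]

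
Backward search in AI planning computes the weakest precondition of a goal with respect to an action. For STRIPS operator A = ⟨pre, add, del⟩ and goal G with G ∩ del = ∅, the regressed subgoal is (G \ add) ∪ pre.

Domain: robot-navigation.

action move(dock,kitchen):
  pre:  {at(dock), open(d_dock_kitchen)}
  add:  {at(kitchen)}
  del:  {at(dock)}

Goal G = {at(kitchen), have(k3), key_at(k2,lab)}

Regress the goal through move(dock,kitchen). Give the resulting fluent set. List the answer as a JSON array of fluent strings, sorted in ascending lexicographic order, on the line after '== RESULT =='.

Compute (G \ add) ∪ pre:
  G ∩ del = {}  (empty — regression defined)
  G \ add = {at(kitchen), have(k3), key_at(k2,lab)} \ {at(kitchen)} = {have(k3), key_at(k2,lab)}
  ∪ pre   = {have(k3), key_at(k2,lab)} ∪ {at(dock), open(d_dock_kitchen)}
          = {at(dock), have(k3), key_at(k2,lab), open(d_dock_kitchen)}

== RESULT ==
["at(dock)", "have(k3)", "key_at(k2,lab)", "open(d_dock_kitchen)"]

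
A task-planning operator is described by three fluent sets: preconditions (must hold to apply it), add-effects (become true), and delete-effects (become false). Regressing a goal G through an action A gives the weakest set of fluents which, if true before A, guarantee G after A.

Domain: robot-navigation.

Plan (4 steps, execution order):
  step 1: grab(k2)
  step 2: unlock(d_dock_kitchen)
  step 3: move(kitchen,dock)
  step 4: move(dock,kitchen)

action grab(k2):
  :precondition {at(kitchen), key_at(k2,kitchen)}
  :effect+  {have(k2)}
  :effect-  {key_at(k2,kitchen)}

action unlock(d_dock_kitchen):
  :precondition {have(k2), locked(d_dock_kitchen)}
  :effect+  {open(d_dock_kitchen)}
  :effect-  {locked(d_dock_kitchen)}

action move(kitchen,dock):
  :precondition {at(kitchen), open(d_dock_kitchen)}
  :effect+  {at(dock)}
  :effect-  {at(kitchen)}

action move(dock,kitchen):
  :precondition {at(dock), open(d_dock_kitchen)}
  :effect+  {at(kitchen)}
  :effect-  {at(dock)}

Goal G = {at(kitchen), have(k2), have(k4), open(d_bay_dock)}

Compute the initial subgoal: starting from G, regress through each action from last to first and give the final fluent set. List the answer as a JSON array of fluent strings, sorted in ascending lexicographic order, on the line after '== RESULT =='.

Regress step by step:
  through step 4 (move(dock,kitchen)): drop {at(kitchen)}, keep {have(k2), have(k4), open(d_bay_dock)}, require {at(dock), open(d_dock_kitchen)}
    → {at(dock), have(k2), have(k4), open(d_bay_dock), open(d_dock_kitchen)}
  through step 3 (move(kitchen,dock)): drop {at(dock)}, keep {have(k2), have(k4), open(d_bay_dock), open(d_dock_kitchen)}, require {at(kitchen), open(d_dock_kitchen)}
    → {at(kitchen), have(k2), have(k4), open(d_bay_dock), open(d_dock_kitchen)}
  through step 2 (unlock(d_dock_kitchen)): drop {open(d_dock_kitchen)}, keep {at(kitchen), have(k2), have(k4), open(d_bay_dock)}, require {have(k2), locked(d_dock_kitchen)}
    → {at(kitchen), have(k2), have(k4), locked(d_dock_kitchen), open(d_bay_dock)}
  through step 1 (grab(k2)): drop {have(k2)}, keep {at(kitchen), have(k4), locked(d_dock_kitchen), open(d_bay_dock)}, require {at(kitchen), key_at(k2,kitchen)}
    → {at(kitchen), have(k4), key_at(k2,kitchen), locked(d_dock_kitchen), open(d_bay_dock)}

== RESULT ==
["at(kitchen)", "have(k4)", "key_at(k2,kitchen)", "locked(d_dock_kitchen)", "open(d_bay_dock)"]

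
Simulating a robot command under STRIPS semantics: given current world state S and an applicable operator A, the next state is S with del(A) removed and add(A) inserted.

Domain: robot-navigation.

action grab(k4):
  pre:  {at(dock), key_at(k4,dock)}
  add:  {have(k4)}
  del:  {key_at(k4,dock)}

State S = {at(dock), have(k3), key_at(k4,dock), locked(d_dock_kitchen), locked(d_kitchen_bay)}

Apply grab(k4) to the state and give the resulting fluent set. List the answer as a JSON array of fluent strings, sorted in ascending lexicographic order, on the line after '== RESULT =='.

Progress:
  pre ⊆ S: {at(dock), key_at(k4,dock)} ⊆ S  — applicable
  S \ del = {at(dock), have(k3), locked(d_dock_kitchen), locked(d_kitchen_bay)}
  ∪ add   = {at(dock), have(k3), have(k4), locked(d_dock_kitchen), locked(d_kitchen_bay)}

== RESULT ==
["at(dock)", "have(k3)", "have(k4)", "locked(d_dock_kitchen)", "locked(d_kitchen_bay)"]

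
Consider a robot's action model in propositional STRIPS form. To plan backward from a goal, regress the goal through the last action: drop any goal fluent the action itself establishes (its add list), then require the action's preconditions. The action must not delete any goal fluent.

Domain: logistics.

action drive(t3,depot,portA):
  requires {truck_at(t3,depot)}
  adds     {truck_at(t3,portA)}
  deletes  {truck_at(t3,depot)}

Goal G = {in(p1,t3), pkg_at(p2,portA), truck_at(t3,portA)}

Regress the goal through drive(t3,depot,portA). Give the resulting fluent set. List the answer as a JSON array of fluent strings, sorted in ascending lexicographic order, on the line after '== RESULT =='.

Regress:
  G ∩ del = {}  (empty — regression defined)
  G \ add = {in(p1,t3), pkg_at(p2,portA), truck_at(t3,portA)} \ {truck_at(t3,portA)} = {in(p1,t3), pkg_at(p2,portA)}
  ∪ pre   = {in(p1,t3), pkg_at(p2,portA)} ∪ {truck_at(t3,depot)}
          = {in(p1,t3), pkg_at(p2,portA), truck_at(t3,depot)}

== RESULT ==
["in(p1,t3)", "pkg_at(p2,portA)", "truck_at(t3,depot)"]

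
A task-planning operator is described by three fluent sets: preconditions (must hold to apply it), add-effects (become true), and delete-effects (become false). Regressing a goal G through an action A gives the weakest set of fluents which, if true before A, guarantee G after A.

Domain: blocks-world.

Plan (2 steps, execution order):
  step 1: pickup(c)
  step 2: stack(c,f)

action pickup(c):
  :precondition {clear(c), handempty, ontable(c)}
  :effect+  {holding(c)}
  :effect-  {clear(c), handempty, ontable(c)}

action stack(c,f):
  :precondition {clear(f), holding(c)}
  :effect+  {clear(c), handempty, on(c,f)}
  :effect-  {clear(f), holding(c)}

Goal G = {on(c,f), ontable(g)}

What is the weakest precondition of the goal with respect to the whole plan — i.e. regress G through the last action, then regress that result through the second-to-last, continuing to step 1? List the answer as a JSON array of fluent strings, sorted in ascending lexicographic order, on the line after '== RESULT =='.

Regress step by step:
  through step 2 (stack(c,f)): drop {on(c,f)}, keep {ontable(g)}, require {clear(f), holding(c)}
    → {clear(f), holding(c), ontable(g)}
  through step 1 (pickup(c)): drop {holding(c)}, keep {clear(f), ontable(g)}, require {clear(c), handempty, ontable(c)}
    → {clear(c), clear(f), handempty, ontable(c), ontable(g)}

== RESULT ==
["clear(c)", "clear(f)", "handempty", "ontable(c)", "ontable(g)"]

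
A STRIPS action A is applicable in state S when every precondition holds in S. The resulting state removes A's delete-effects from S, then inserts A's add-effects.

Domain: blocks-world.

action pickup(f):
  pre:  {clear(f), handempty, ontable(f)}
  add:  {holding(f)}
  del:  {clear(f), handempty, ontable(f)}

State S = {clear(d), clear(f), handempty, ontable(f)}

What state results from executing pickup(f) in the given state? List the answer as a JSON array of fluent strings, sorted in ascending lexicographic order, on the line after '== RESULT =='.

Compute (S \ del) ∪ add:
  pre ⊆ S: {clear(f), handempty, ontable(f)} ⊆ S  — applicable
  S \ del = {clear(d)}
  ∪ add   = {clear(d), holding(f)}

== RESULT ==
["clear(d)", "holding(f)"]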